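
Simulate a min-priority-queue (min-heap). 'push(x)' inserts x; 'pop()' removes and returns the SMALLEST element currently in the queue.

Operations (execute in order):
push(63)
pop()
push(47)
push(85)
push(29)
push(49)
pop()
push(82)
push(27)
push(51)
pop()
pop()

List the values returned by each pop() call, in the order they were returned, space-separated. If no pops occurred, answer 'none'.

push(63): heap contents = [63]
pop() → 63: heap contents = []
push(47): heap contents = [47]
push(85): heap contents = [47, 85]
push(29): heap contents = [29, 47, 85]
push(49): heap contents = [29, 47, 49, 85]
pop() → 29: heap contents = [47, 49, 85]
push(82): heap contents = [47, 49, 82, 85]
push(27): heap contents = [27, 47, 49, 82, 85]
push(51): heap contents = [27, 47, 49, 51, 82, 85]
pop() → 27: heap contents = [47, 49, 51, 82, 85]
pop() → 47: heap contents = [49, 51, 82, 85]

Answer: 63 29 27 47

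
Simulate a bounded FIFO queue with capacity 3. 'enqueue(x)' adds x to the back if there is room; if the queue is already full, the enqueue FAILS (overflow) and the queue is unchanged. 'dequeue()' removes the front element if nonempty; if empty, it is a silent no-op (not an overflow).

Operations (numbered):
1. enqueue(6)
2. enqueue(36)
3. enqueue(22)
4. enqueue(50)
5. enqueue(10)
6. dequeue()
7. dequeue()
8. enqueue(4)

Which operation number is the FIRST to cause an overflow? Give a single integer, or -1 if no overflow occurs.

1. enqueue(6): size=1
2. enqueue(36): size=2
3. enqueue(22): size=3
4. enqueue(50): size=3=cap → OVERFLOW (fail)
5. enqueue(10): size=3=cap → OVERFLOW (fail)
6. dequeue(): size=2
7. dequeue(): size=1
8. enqueue(4): size=2

Answer: 4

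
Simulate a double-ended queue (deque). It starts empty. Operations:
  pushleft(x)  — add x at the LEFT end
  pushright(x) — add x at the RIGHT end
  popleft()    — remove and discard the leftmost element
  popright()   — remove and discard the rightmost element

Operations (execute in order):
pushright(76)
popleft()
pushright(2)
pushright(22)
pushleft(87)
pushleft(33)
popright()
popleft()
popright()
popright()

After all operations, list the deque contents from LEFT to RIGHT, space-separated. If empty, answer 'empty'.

Answer: empty

Derivation:
pushright(76): [76]
popleft(): []
pushright(2): [2]
pushright(22): [2, 22]
pushleft(87): [87, 2, 22]
pushleft(33): [33, 87, 2, 22]
popright(): [33, 87, 2]
popleft(): [87, 2]
popright(): [87]
popright(): []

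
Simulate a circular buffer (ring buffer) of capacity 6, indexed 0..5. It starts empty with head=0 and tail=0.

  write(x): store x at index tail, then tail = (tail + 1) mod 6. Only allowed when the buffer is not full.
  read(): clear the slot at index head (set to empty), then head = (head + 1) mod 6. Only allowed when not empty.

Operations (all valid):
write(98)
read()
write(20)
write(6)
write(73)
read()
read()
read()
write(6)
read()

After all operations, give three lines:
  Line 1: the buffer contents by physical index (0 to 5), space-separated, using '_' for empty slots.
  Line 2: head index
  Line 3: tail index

Answer: _ _ _ _ _ _
5
5

Derivation:
write(98): buf=[98 _ _ _ _ _], head=0, tail=1, size=1
read(): buf=[_ _ _ _ _ _], head=1, tail=1, size=0
write(20): buf=[_ 20 _ _ _ _], head=1, tail=2, size=1
write(6): buf=[_ 20 6 _ _ _], head=1, tail=3, size=2
write(73): buf=[_ 20 6 73 _ _], head=1, tail=4, size=3
read(): buf=[_ _ 6 73 _ _], head=2, tail=4, size=2
read(): buf=[_ _ _ 73 _ _], head=3, tail=4, size=1
read(): buf=[_ _ _ _ _ _], head=4, tail=4, size=0
write(6): buf=[_ _ _ _ 6 _], head=4, tail=5, size=1
read(): buf=[_ _ _ _ _ _], head=5, tail=5, size=0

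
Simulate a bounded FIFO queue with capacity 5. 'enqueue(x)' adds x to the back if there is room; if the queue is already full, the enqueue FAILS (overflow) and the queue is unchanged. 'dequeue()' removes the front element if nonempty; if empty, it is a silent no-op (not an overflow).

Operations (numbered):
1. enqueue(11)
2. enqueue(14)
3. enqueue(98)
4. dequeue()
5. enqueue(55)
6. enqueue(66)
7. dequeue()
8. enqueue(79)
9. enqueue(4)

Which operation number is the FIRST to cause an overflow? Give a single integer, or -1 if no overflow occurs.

Answer: -1

Derivation:
1. enqueue(11): size=1
2. enqueue(14): size=2
3. enqueue(98): size=3
4. dequeue(): size=2
5. enqueue(55): size=3
6. enqueue(66): size=4
7. dequeue(): size=3
8. enqueue(79): size=4
9. enqueue(4): size=5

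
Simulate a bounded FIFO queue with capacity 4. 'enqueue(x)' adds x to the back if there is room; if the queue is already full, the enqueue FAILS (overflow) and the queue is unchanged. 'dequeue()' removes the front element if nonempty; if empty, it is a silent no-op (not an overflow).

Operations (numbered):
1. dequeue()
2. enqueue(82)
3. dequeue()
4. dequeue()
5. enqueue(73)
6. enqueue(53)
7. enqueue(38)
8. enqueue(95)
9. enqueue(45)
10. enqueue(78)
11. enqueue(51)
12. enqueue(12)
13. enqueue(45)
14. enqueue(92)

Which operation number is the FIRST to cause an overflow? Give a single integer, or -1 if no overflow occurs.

Answer: 9

Derivation:
1. dequeue(): empty, no-op, size=0
2. enqueue(82): size=1
3. dequeue(): size=0
4. dequeue(): empty, no-op, size=0
5. enqueue(73): size=1
6. enqueue(53): size=2
7. enqueue(38): size=3
8. enqueue(95): size=4
9. enqueue(45): size=4=cap → OVERFLOW (fail)
10. enqueue(78): size=4=cap → OVERFLOW (fail)
11. enqueue(51): size=4=cap → OVERFLOW (fail)
12. enqueue(12): size=4=cap → OVERFLOW (fail)
13. enqueue(45): size=4=cap → OVERFLOW (fail)
14. enqueue(92): size=4=cap → OVERFLOW (fail)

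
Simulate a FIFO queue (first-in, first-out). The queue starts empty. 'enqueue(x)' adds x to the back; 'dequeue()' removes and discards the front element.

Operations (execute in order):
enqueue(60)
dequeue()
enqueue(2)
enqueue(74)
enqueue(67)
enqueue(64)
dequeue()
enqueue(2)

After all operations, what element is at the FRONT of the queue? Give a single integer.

Answer: 74

Derivation:
enqueue(60): queue = [60]
dequeue(): queue = []
enqueue(2): queue = [2]
enqueue(74): queue = [2, 74]
enqueue(67): queue = [2, 74, 67]
enqueue(64): queue = [2, 74, 67, 64]
dequeue(): queue = [74, 67, 64]
enqueue(2): queue = [74, 67, 64, 2]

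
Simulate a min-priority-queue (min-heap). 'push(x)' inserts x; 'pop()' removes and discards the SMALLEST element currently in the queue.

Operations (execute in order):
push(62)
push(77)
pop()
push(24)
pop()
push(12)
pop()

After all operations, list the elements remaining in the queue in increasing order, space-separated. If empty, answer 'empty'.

push(62): heap contents = [62]
push(77): heap contents = [62, 77]
pop() → 62: heap contents = [77]
push(24): heap contents = [24, 77]
pop() → 24: heap contents = [77]
push(12): heap contents = [12, 77]
pop() → 12: heap contents = [77]

Answer: 77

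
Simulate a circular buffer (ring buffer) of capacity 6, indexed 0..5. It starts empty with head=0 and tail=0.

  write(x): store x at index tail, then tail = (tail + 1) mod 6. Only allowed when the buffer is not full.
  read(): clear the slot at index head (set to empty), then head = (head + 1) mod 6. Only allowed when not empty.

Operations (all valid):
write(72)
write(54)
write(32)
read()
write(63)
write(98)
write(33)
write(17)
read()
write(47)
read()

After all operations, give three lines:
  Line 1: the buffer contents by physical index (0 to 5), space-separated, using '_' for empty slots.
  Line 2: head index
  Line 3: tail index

write(72): buf=[72 _ _ _ _ _], head=0, tail=1, size=1
write(54): buf=[72 54 _ _ _ _], head=0, tail=2, size=2
write(32): buf=[72 54 32 _ _ _], head=0, tail=3, size=3
read(): buf=[_ 54 32 _ _ _], head=1, tail=3, size=2
write(63): buf=[_ 54 32 63 _ _], head=1, tail=4, size=3
write(98): buf=[_ 54 32 63 98 _], head=1, tail=5, size=4
write(33): buf=[_ 54 32 63 98 33], head=1, tail=0, size=5
write(17): buf=[17 54 32 63 98 33], head=1, tail=1, size=6
read(): buf=[17 _ 32 63 98 33], head=2, tail=1, size=5
write(47): buf=[17 47 32 63 98 33], head=2, tail=2, size=6
read(): buf=[17 47 _ 63 98 33], head=3, tail=2, size=5

Answer: 17 47 _ 63 98 33
3
2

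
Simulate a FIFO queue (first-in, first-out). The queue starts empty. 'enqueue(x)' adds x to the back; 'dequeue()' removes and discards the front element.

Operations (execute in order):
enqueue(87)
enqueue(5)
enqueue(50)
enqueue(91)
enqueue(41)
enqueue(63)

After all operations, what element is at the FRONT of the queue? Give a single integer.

enqueue(87): queue = [87]
enqueue(5): queue = [87, 5]
enqueue(50): queue = [87, 5, 50]
enqueue(91): queue = [87, 5, 50, 91]
enqueue(41): queue = [87, 5, 50, 91, 41]
enqueue(63): queue = [87, 5, 50, 91, 41, 63]

Answer: 87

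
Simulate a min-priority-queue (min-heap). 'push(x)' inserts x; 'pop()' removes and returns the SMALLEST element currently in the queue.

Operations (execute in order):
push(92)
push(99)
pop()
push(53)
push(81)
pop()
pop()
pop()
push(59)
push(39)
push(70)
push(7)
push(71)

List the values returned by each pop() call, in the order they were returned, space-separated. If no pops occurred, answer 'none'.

Answer: 92 53 81 99

Derivation:
push(92): heap contents = [92]
push(99): heap contents = [92, 99]
pop() → 92: heap contents = [99]
push(53): heap contents = [53, 99]
push(81): heap contents = [53, 81, 99]
pop() → 53: heap contents = [81, 99]
pop() → 81: heap contents = [99]
pop() → 99: heap contents = []
push(59): heap contents = [59]
push(39): heap contents = [39, 59]
push(70): heap contents = [39, 59, 70]
push(7): heap contents = [7, 39, 59, 70]
push(71): heap contents = [7, 39, 59, 70, 71]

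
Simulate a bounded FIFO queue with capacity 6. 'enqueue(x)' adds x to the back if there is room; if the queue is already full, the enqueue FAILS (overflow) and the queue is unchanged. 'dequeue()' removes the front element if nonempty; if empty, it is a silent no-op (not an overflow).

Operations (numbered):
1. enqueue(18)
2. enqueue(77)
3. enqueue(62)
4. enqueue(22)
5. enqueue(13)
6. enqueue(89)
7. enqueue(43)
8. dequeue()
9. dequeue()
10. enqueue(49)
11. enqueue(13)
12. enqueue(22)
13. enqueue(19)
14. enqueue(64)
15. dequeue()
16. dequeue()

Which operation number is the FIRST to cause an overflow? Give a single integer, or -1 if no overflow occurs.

1. enqueue(18): size=1
2. enqueue(77): size=2
3. enqueue(62): size=3
4. enqueue(22): size=4
5. enqueue(13): size=5
6. enqueue(89): size=6
7. enqueue(43): size=6=cap → OVERFLOW (fail)
8. dequeue(): size=5
9. dequeue(): size=4
10. enqueue(49): size=5
11. enqueue(13): size=6
12. enqueue(22): size=6=cap → OVERFLOW (fail)
13. enqueue(19): size=6=cap → OVERFLOW (fail)
14. enqueue(64): size=6=cap → OVERFLOW (fail)
15. dequeue(): size=5
16. dequeue(): size=4

Answer: 7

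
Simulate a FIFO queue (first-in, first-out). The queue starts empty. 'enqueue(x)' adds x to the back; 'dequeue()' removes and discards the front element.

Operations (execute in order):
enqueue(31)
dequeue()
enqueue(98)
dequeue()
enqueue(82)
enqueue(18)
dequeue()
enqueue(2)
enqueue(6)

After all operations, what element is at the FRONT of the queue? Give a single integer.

Answer: 18

Derivation:
enqueue(31): queue = [31]
dequeue(): queue = []
enqueue(98): queue = [98]
dequeue(): queue = []
enqueue(82): queue = [82]
enqueue(18): queue = [82, 18]
dequeue(): queue = [18]
enqueue(2): queue = [18, 2]
enqueue(6): queue = [18, 2, 6]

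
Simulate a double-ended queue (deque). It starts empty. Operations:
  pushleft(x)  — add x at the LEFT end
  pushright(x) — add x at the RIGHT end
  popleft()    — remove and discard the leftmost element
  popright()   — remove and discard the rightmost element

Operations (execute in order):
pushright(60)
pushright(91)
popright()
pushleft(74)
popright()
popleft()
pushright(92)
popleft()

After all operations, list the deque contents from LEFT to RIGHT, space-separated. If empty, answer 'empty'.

pushright(60): [60]
pushright(91): [60, 91]
popright(): [60]
pushleft(74): [74, 60]
popright(): [74]
popleft(): []
pushright(92): [92]
popleft(): []

Answer: empty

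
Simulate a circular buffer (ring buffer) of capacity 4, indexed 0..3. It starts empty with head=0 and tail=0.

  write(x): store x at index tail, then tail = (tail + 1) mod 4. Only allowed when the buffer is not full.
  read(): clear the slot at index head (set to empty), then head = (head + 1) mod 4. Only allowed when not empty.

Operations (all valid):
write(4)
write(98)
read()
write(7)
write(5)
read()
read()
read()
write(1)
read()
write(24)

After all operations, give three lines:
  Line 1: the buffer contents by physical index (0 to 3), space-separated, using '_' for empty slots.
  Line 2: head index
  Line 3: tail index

Answer: _ 24 _ _
1
2

Derivation:
write(4): buf=[4 _ _ _], head=0, tail=1, size=1
write(98): buf=[4 98 _ _], head=0, tail=2, size=2
read(): buf=[_ 98 _ _], head=1, tail=2, size=1
write(7): buf=[_ 98 7 _], head=1, tail=3, size=2
write(5): buf=[_ 98 7 5], head=1, tail=0, size=3
read(): buf=[_ _ 7 5], head=2, tail=0, size=2
read(): buf=[_ _ _ 5], head=3, tail=0, size=1
read(): buf=[_ _ _ _], head=0, tail=0, size=0
write(1): buf=[1 _ _ _], head=0, tail=1, size=1
read(): buf=[_ _ _ _], head=1, tail=1, size=0
write(24): buf=[_ 24 _ _], head=1, tail=2, size=1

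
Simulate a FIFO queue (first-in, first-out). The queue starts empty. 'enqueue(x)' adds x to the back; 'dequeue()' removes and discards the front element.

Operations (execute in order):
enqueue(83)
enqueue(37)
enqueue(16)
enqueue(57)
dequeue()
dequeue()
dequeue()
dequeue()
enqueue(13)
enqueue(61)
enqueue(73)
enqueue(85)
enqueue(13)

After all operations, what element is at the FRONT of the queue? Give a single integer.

Answer: 13

Derivation:
enqueue(83): queue = [83]
enqueue(37): queue = [83, 37]
enqueue(16): queue = [83, 37, 16]
enqueue(57): queue = [83, 37, 16, 57]
dequeue(): queue = [37, 16, 57]
dequeue(): queue = [16, 57]
dequeue(): queue = [57]
dequeue(): queue = []
enqueue(13): queue = [13]
enqueue(61): queue = [13, 61]
enqueue(73): queue = [13, 61, 73]
enqueue(85): queue = [13, 61, 73, 85]
enqueue(13): queue = [13, 61, 73, 85, 13]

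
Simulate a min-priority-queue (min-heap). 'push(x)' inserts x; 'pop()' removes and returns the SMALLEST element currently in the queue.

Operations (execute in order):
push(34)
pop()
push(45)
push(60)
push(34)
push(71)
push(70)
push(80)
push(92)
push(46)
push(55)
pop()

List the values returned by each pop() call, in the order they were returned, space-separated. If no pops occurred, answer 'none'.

push(34): heap contents = [34]
pop() → 34: heap contents = []
push(45): heap contents = [45]
push(60): heap contents = [45, 60]
push(34): heap contents = [34, 45, 60]
push(71): heap contents = [34, 45, 60, 71]
push(70): heap contents = [34, 45, 60, 70, 71]
push(80): heap contents = [34, 45, 60, 70, 71, 80]
push(92): heap contents = [34, 45, 60, 70, 71, 80, 92]
push(46): heap contents = [34, 45, 46, 60, 70, 71, 80, 92]
push(55): heap contents = [34, 45, 46, 55, 60, 70, 71, 80, 92]
pop() → 34: heap contents = [45, 46, 55, 60, 70, 71, 80, 92]

Answer: 34 34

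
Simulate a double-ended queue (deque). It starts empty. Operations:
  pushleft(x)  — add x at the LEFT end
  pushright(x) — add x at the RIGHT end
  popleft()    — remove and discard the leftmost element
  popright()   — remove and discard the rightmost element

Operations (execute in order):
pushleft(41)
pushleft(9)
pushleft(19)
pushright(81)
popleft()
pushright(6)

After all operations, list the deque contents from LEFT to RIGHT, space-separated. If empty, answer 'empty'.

Answer: 9 41 81 6

Derivation:
pushleft(41): [41]
pushleft(9): [9, 41]
pushleft(19): [19, 9, 41]
pushright(81): [19, 9, 41, 81]
popleft(): [9, 41, 81]
pushright(6): [9, 41, 81, 6]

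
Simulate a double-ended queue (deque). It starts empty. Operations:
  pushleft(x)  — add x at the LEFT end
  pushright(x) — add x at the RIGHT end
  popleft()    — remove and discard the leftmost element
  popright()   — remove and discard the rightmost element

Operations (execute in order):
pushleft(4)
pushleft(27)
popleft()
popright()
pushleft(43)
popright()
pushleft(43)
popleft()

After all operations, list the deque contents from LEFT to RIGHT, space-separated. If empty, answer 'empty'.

Answer: empty

Derivation:
pushleft(4): [4]
pushleft(27): [27, 4]
popleft(): [4]
popright(): []
pushleft(43): [43]
popright(): []
pushleft(43): [43]
popleft(): []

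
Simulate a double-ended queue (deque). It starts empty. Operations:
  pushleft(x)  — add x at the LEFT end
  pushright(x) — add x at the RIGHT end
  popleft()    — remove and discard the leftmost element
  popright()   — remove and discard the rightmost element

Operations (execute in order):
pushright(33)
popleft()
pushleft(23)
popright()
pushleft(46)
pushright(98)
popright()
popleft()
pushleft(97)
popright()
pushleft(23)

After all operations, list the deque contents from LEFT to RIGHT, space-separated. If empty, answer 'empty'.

pushright(33): [33]
popleft(): []
pushleft(23): [23]
popright(): []
pushleft(46): [46]
pushright(98): [46, 98]
popright(): [46]
popleft(): []
pushleft(97): [97]
popright(): []
pushleft(23): [23]

Answer: 23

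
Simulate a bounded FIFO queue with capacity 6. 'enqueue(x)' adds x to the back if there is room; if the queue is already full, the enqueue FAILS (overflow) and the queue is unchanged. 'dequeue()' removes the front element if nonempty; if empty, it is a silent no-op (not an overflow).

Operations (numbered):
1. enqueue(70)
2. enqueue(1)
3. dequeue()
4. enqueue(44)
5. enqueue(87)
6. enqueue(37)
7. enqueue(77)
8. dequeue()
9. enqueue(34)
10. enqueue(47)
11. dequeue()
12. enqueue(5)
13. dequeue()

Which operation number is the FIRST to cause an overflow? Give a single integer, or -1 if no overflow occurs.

Answer: -1

Derivation:
1. enqueue(70): size=1
2. enqueue(1): size=2
3. dequeue(): size=1
4. enqueue(44): size=2
5. enqueue(87): size=3
6. enqueue(37): size=4
7. enqueue(77): size=5
8. dequeue(): size=4
9. enqueue(34): size=5
10. enqueue(47): size=6
11. dequeue(): size=5
12. enqueue(5): size=6
13. dequeue(): size=5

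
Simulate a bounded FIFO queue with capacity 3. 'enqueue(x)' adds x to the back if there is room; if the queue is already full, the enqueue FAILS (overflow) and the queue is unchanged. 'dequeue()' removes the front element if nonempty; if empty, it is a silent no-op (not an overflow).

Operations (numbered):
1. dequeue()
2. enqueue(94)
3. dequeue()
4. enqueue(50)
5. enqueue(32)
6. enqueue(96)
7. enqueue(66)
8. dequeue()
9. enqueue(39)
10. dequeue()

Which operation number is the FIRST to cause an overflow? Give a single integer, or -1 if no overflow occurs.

Answer: 7

Derivation:
1. dequeue(): empty, no-op, size=0
2. enqueue(94): size=1
3. dequeue(): size=0
4. enqueue(50): size=1
5. enqueue(32): size=2
6. enqueue(96): size=3
7. enqueue(66): size=3=cap → OVERFLOW (fail)
8. dequeue(): size=2
9. enqueue(39): size=3
10. dequeue(): size=2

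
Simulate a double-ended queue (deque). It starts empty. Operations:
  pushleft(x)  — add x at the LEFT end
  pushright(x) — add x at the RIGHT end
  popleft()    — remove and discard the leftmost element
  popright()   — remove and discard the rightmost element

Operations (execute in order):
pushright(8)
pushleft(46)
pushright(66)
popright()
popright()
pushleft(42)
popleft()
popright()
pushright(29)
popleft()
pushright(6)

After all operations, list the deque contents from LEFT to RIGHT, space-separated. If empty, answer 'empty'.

pushright(8): [8]
pushleft(46): [46, 8]
pushright(66): [46, 8, 66]
popright(): [46, 8]
popright(): [46]
pushleft(42): [42, 46]
popleft(): [46]
popright(): []
pushright(29): [29]
popleft(): []
pushright(6): [6]

Answer: 6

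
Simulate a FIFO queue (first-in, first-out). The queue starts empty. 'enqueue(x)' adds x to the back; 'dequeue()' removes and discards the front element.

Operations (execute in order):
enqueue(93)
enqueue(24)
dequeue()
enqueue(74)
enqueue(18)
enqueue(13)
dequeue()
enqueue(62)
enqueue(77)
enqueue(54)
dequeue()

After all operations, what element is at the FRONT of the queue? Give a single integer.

Answer: 18

Derivation:
enqueue(93): queue = [93]
enqueue(24): queue = [93, 24]
dequeue(): queue = [24]
enqueue(74): queue = [24, 74]
enqueue(18): queue = [24, 74, 18]
enqueue(13): queue = [24, 74, 18, 13]
dequeue(): queue = [74, 18, 13]
enqueue(62): queue = [74, 18, 13, 62]
enqueue(77): queue = [74, 18, 13, 62, 77]
enqueue(54): queue = [74, 18, 13, 62, 77, 54]
dequeue(): queue = [18, 13, 62, 77, 54]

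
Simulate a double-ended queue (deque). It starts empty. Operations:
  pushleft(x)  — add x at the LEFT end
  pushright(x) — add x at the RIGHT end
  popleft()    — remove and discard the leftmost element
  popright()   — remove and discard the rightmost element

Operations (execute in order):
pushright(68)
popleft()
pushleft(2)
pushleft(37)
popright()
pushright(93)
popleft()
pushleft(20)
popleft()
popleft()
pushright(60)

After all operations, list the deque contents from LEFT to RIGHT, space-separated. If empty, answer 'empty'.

Answer: 60

Derivation:
pushright(68): [68]
popleft(): []
pushleft(2): [2]
pushleft(37): [37, 2]
popright(): [37]
pushright(93): [37, 93]
popleft(): [93]
pushleft(20): [20, 93]
popleft(): [93]
popleft(): []
pushright(60): [60]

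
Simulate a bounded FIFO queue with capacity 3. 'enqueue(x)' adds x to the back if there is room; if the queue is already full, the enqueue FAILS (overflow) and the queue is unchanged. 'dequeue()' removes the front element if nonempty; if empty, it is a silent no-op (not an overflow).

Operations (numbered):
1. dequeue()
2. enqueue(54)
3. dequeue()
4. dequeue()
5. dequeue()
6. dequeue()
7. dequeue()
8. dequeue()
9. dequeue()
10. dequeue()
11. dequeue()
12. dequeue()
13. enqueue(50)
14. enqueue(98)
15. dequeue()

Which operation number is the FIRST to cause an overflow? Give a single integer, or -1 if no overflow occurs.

1. dequeue(): empty, no-op, size=0
2. enqueue(54): size=1
3. dequeue(): size=0
4. dequeue(): empty, no-op, size=0
5. dequeue(): empty, no-op, size=0
6. dequeue(): empty, no-op, size=0
7. dequeue(): empty, no-op, size=0
8. dequeue(): empty, no-op, size=0
9. dequeue(): empty, no-op, size=0
10. dequeue(): empty, no-op, size=0
11. dequeue(): empty, no-op, size=0
12. dequeue(): empty, no-op, size=0
13. enqueue(50): size=1
14. enqueue(98): size=2
15. dequeue(): size=1

Answer: -1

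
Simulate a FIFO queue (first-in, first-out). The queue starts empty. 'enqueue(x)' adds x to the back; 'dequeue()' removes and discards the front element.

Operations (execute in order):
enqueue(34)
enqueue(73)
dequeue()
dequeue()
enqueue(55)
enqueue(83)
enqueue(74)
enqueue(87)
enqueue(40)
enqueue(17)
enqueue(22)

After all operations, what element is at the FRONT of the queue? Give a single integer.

enqueue(34): queue = [34]
enqueue(73): queue = [34, 73]
dequeue(): queue = [73]
dequeue(): queue = []
enqueue(55): queue = [55]
enqueue(83): queue = [55, 83]
enqueue(74): queue = [55, 83, 74]
enqueue(87): queue = [55, 83, 74, 87]
enqueue(40): queue = [55, 83, 74, 87, 40]
enqueue(17): queue = [55, 83, 74, 87, 40, 17]
enqueue(22): queue = [55, 83, 74, 87, 40, 17, 22]

Answer: 55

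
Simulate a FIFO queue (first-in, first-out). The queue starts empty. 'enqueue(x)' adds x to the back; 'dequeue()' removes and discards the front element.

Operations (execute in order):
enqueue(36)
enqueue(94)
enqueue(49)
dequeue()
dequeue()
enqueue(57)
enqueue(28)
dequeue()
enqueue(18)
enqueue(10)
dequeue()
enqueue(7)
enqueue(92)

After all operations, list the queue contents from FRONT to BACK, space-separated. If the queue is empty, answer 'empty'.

Answer: 28 18 10 7 92

Derivation:
enqueue(36): [36]
enqueue(94): [36, 94]
enqueue(49): [36, 94, 49]
dequeue(): [94, 49]
dequeue(): [49]
enqueue(57): [49, 57]
enqueue(28): [49, 57, 28]
dequeue(): [57, 28]
enqueue(18): [57, 28, 18]
enqueue(10): [57, 28, 18, 10]
dequeue(): [28, 18, 10]
enqueue(7): [28, 18, 10, 7]
enqueue(92): [28, 18, 10, 7, 92]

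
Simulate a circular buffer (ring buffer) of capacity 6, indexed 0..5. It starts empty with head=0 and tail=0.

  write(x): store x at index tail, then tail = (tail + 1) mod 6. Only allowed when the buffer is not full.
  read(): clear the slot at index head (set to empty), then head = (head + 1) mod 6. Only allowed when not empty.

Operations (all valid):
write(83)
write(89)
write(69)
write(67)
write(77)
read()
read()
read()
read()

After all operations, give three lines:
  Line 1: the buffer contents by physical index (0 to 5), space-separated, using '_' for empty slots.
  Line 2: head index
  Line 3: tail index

Answer: _ _ _ _ 77 _
4
5

Derivation:
write(83): buf=[83 _ _ _ _ _], head=0, tail=1, size=1
write(89): buf=[83 89 _ _ _ _], head=0, tail=2, size=2
write(69): buf=[83 89 69 _ _ _], head=0, tail=3, size=3
write(67): buf=[83 89 69 67 _ _], head=0, tail=4, size=4
write(77): buf=[83 89 69 67 77 _], head=0, tail=5, size=5
read(): buf=[_ 89 69 67 77 _], head=1, tail=5, size=4
read(): buf=[_ _ 69 67 77 _], head=2, tail=5, size=3
read(): buf=[_ _ _ 67 77 _], head=3, tail=5, size=2
read(): buf=[_ _ _ _ 77 _], head=4, tail=5, size=1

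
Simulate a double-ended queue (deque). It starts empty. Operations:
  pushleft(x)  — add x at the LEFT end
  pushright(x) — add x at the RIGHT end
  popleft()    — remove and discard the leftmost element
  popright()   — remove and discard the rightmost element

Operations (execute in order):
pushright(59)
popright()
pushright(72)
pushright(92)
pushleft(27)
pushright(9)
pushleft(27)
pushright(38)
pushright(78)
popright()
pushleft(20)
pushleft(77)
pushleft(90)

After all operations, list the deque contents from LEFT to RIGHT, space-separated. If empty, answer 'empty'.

Answer: 90 77 20 27 27 72 92 9 38

Derivation:
pushright(59): [59]
popright(): []
pushright(72): [72]
pushright(92): [72, 92]
pushleft(27): [27, 72, 92]
pushright(9): [27, 72, 92, 9]
pushleft(27): [27, 27, 72, 92, 9]
pushright(38): [27, 27, 72, 92, 9, 38]
pushright(78): [27, 27, 72, 92, 9, 38, 78]
popright(): [27, 27, 72, 92, 9, 38]
pushleft(20): [20, 27, 27, 72, 92, 9, 38]
pushleft(77): [77, 20, 27, 27, 72, 92, 9, 38]
pushleft(90): [90, 77, 20, 27, 27, 72, 92, 9, 38]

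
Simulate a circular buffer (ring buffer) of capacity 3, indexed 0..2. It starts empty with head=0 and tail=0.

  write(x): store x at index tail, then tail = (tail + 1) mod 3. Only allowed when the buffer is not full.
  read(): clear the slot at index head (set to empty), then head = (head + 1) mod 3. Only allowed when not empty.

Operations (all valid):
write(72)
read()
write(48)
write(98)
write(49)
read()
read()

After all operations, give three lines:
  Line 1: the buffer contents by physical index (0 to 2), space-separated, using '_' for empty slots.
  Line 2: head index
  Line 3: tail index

Answer: 49 _ _
0
1

Derivation:
write(72): buf=[72 _ _], head=0, tail=1, size=1
read(): buf=[_ _ _], head=1, tail=1, size=0
write(48): buf=[_ 48 _], head=1, tail=2, size=1
write(98): buf=[_ 48 98], head=1, tail=0, size=2
write(49): buf=[49 48 98], head=1, tail=1, size=3
read(): buf=[49 _ 98], head=2, tail=1, size=2
read(): buf=[49 _ _], head=0, tail=1, size=1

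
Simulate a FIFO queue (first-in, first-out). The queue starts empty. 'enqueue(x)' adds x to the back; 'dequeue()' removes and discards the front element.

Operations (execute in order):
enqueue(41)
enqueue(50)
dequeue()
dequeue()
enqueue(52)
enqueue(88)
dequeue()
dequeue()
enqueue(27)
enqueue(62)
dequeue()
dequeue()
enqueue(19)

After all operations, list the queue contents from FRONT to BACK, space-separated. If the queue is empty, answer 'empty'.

enqueue(41): [41]
enqueue(50): [41, 50]
dequeue(): [50]
dequeue(): []
enqueue(52): [52]
enqueue(88): [52, 88]
dequeue(): [88]
dequeue(): []
enqueue(27): [27]
enqueue(62): [27, 62]
dequeue(): [62]
dequeue(): []
enqueue(19): [19]

Answer: 19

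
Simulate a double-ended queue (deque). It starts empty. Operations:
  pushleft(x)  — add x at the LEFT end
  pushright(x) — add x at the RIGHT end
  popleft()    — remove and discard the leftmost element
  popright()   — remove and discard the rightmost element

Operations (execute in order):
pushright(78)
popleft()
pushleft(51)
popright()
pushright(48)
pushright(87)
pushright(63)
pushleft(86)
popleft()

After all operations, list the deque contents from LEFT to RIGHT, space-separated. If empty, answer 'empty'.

pushright(78): [78]
popleft(): []
pushleft(51): [51]
popright(): []
pushright(48): [48]
pushright(87): [48, 87]
pushright(63): [48, 87, 63]
pushleft(86): [86, 48, 87, 63]
popleft(): [48, 87, 63]

Answer: 48 87 63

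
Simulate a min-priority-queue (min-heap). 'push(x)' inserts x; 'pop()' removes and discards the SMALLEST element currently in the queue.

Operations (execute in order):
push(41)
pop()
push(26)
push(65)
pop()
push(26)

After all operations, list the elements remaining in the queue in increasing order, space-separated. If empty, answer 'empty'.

Answer: 26 65

Derivation:
push(41): heap contents = [41]
pop() → 41: heap contents = []
push(26): heap contents = [26]
push(65): heap contents = [26, 65]
pop() → 26: heap contents = [65]
push(26): heap contents = [26, 65]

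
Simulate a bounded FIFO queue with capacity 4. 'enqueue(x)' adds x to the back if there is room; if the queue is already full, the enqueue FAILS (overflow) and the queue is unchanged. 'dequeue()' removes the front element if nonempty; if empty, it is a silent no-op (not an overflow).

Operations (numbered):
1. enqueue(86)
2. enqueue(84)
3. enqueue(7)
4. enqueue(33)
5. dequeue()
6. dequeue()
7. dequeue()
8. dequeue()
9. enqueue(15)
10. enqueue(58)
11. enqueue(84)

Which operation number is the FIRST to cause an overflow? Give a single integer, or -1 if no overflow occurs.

Answer: -1

Derivation:
1. enqueue(86): size=1
2. enqueue(84): size=2
3. enqueue(7): size=3
4. enqueue(33): size=4
5. dequeue(): size=3
6. dequeue(): size=2
7. dequeue(): size=1
8. dequeue(): size=0
9. enqueue(15): size=1
10. enqueue(58): size=2
11. enqueue(84): size=3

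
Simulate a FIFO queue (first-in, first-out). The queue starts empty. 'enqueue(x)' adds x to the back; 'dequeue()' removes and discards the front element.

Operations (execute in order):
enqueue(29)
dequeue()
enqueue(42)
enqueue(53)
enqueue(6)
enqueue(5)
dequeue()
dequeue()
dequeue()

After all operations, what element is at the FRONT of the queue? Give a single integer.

Answer: 5

Derivation:
enqueue(29): queue = [29]
dequeue(): queue = []
enqueue(42): queue = [42]
enqueue(53): queue = [42, 53]
enqueue(6): queue = [42, 53, 6]
enqueue(5): queue = [42, 53, 6, 5]
dequeue(): queue = [53, 6, 5]
dequeue(): queue = [6, 5]
dequeue(): queue = [5]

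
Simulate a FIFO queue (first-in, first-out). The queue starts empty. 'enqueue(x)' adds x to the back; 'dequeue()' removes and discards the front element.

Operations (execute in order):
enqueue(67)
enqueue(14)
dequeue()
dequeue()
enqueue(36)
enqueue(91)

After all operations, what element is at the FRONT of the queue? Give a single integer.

Answer: 36

Derivation:
enqueue(67): queue = [67]
enqueue(14): queue = [67, 14]
dequeue(): queue = [14]
dequeue(): queue = []
enqueue(36): queue = [36]
enqueue(91): queue = [36, 91]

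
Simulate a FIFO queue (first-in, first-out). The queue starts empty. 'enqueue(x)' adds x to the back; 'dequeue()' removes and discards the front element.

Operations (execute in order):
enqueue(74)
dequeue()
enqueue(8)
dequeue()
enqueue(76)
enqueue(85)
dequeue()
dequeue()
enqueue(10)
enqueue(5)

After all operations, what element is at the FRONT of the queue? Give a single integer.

enqueue(74): queue = [74]
dequeue(): queue = []
enqueue(8): queue = [8]
dequeue(): queue = []
enqueue(76): queue = [76]
enqueue(85): queue = [76, 85]
dequeue(): queue = [85]
dequeue(): queue = []
enqueue(10): queue = [10]
enqueue(5): queue = [10, 5]

Answer: 10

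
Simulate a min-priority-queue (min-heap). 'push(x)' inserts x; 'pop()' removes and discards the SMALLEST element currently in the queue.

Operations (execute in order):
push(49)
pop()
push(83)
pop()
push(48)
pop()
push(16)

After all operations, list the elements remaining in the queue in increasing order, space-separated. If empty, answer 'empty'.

push(49): heap contents = [49]
pop() → 49: heap contents = []
push(83): heap contents = [83]
pop() → 83: heap contents = []
push(48): heap contents = [48]
pop() → 48: heap contents = []
push(16): heap contents = [16]

Answer: 16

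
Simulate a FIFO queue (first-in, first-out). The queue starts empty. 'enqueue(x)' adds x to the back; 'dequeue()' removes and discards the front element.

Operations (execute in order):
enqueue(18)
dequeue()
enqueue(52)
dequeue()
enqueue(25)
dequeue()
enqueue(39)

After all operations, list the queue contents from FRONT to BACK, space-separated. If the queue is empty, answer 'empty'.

Answer: 39

Derivation:
enqueue(18): [18]
dequeue(): []
enqueue(52): [52]
dequeue(): []
enqueue(25): [25]
dequeue(): []
enqueue(39): [39]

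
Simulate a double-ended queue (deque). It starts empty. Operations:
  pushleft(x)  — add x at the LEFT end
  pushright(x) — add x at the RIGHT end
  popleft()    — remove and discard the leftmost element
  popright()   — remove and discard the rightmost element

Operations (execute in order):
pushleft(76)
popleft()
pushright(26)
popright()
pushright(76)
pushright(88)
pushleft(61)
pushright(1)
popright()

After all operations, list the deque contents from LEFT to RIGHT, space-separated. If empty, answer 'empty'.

pushleft(76): [76]
popleft(): []
pushright(26): [26]
popright(): []
pushright(76): [76]
pushright(88): [76, 88]
pushleft(61): [61, 76, 88]
pushright(1): [61, 76, 88, 1]
popright(): [61, 76, 88]

Answer: 61 76 88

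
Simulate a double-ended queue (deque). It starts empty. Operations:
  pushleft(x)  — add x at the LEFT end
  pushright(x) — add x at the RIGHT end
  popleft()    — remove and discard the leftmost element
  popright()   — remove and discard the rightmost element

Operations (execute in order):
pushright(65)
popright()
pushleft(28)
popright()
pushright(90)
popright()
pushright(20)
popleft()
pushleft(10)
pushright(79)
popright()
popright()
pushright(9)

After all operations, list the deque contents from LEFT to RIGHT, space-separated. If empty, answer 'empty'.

Answer: 9

Derivation:
pushright(65): [65]
popright(): []
pushleft(28): [28]
popright(): []
pushright(90): [90]
popright(): []
pushright(20): [20]
popleft(): []
pushleft(10): [10]
pushright(79): [10, 79]
popright(): [10]
popright(): []
pushright(9): [9]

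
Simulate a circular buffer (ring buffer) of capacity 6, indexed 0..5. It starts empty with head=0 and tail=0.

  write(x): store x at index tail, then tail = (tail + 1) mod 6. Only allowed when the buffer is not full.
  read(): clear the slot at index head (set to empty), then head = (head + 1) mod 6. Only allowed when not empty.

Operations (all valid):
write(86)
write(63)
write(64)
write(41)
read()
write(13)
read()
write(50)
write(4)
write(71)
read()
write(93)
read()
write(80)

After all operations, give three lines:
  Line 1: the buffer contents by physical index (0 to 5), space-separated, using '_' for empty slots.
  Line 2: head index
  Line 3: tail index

Answer: 4 71 93 80 13 50
4
4

Derivation:
write(86): buf=[86 _ _ _ _ _], head=0, tail=1, size=1
write(63): buf=[86 63 _ _ _ _], head=0, tail=2, size=2
write(64): buf=[86 63 64 _ _ _], head=0, tail=3, size=3
write(41): buf=[86 63 64 41 _ _], head=0, tail=4, size=4
read(): buf=[_ 63 64 41 _ _], head=1, tail=4, size=3
write(13): buf=[_ 63 64 41 13 _], head=1, tail=5, size=4
read(): buf=[_ _ 64 41 13 _], head=2, tail=5, size=3
write(50): buf=[_ _ 64 41 13 50], head=2, tail=0, size=4
write(4): buf=[4 _ 64 41 13 50], head=2, tail=1, size=5
write(71): buf=[4 71 64 41 13 50], head=2, tail=2, size=6
read(): buf=[4 71 _ 41 13 50], head=3, tail=2, size=5
write(93): buf=[4 71 93 41 13 50], head=3, tail=3, size=6
read(): buf=[4 71 93 _ 13 50], head=4, tail=3, size=5
write(80): buf=[4 71 93 80 13 50], head=4, tail=4, size=6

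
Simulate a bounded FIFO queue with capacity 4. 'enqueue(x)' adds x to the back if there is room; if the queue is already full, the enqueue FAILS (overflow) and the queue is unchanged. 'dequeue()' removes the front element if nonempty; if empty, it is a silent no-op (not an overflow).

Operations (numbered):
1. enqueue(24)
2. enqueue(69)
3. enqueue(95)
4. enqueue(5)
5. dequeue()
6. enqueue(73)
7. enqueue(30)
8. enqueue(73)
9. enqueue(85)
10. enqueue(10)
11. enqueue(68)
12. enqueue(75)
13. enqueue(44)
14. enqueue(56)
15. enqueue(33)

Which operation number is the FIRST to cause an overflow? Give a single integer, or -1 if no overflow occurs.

Answer: 7

Derivation:
1. enqueue(24): size=1
2. enqueue(69): size=2
3. enqueue(95): size=3
4. enqueue(5): size=4
5. dequeue(): size=3
6. enqueue(73): size=4
7. enqueue(30): size=4=cap → OVERFLOW (fail)
8. enqueue(73): size=4=cap → OVERFLOW (fail)
9. enqueue(85): size=4=cap → OVERFLOW (fail)
10. enqueue(10): size=4=cap → OVERFLOW (fail)
11. enqueue(68): size=4=cap → OVERFLOW (fail)
12. enqueue(75): size=4=cap → OVERFLOW (fail)
13. enqueue(44): size=4=cap → OVERFLOW (fail)
14. enqueue(56): size=4=cap → OVERFLOW (fail)
15. enqueue(33): size=4=cap → OVERFLOW (fail)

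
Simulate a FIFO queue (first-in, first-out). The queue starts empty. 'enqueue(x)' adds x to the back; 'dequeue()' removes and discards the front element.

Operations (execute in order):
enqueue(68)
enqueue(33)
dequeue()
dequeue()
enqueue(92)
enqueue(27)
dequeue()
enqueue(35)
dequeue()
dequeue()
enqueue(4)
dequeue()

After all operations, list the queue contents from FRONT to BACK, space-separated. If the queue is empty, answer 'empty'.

enqueue(68): [68]
enqueue(33): [68, 33]
dequeue(): [33]
dequeue(): []
enqueue(92): [92]
enqueue(27): [92, 27]
dequeue(): [27]
enqueue(35): [27, 35]
dequeue(): [35]
dequeue(): []
enqueue(4): [4]
dequeue(): []

Answer: empty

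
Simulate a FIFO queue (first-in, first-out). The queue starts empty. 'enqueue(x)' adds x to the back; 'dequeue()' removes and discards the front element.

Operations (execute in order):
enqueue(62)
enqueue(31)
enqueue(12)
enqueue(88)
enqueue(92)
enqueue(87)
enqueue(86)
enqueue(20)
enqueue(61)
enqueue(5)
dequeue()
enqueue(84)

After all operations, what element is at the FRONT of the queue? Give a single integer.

Answer: 31

Derivation:
enqueue(62): queue = [62]
enqueue(31): queue = [62, 31]
enqueue(12): queue = [62, 31, 12]
enqueue(88): queue = [62, 31, 12, 88]
enqueue(92): queue = [62, 31, 12, 88, 92]
enqueue(87): queue = [62, 31, 12, 88, 92, 87]
enqueue(86): queue = [62, 31, 12, 88, 92, 87, 86]
enqueue(20): queue = [62, 31, 12, 88, 92, 87, 86, 20]
enqueue(61): queue = [62, 31, 12, 88, 92, 87, 86, 20, 61]
enqueue(5): queue = [62, 31, 12, 88, 92, 87, 86, 20, 61, 5]
dequeue(): queue = [31, 12, 88, 92, 87, 86, 20, 61, 5]
enqueue(84): queue = [31, 12, 88, 92, 87, 86, 20, 61, 5, 84]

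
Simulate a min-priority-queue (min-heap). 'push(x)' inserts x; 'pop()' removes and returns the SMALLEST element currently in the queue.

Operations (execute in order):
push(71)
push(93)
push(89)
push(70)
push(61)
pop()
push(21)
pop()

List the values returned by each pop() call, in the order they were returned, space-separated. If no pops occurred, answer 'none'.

push(71): heap contents = [71]
push(93): heap contents = [71, 93]
push(89): heap contents = [71, 89, 93]
push(70): heap contents = [70, 71, 89, 93]
push(61): heap contents = [61, 70, 71, 89, 93]
pop() → 61: heap contents = [70, 71, 89, 93]
push(21): heap contents = [21, 70, 71, 89, 93]
pop() → 21: heap contents = [70, 71, 89, 93]

Answer: 61 21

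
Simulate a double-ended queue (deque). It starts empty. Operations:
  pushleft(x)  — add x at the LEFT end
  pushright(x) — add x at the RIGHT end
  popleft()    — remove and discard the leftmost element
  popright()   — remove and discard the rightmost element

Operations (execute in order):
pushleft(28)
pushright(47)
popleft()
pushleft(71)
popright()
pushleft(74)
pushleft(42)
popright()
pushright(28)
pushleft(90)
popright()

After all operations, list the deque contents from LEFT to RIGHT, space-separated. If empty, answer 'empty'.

pushleft(28): [28]
pushright(47): [28, 47]
popleft(): [47]
pushleft(71): [71, 47]
popright(): [71]
pushleft(74): [74, 71]
pushleft(42): [42, 74, 71]
popright(): [42, 74]
pushright(28): [42, 74, 28]
pushleft(90): [90, 42, 74, 28]
popright(): [90, 42, 74]

Answer: 90 42 74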